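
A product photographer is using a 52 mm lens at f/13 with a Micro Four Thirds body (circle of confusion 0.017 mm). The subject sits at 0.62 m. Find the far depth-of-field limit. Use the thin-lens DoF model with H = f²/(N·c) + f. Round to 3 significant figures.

0.650 m

Hyperfocal distance H = f²/(N·c) + f = 52²/(13 × 0.017) + 52 = 2704/0.221 + 52 ≈ 12287.3 mm ≈ 12.29 m.
Far limit Df = s·(H − f)/(H − s) = 620 × (12287.3 − 52) / (12287.3 − 620) = 620 × 12235.3 / 11667.3 ≈ 650.18 mm ≈ 0.650 m.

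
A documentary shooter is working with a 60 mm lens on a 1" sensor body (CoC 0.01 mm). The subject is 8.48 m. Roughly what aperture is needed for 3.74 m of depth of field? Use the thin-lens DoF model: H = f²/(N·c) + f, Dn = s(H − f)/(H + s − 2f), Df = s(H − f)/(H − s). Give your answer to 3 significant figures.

f/9.01

Write h = H − f = f²/(N·c). The thin-lens limits are Dn = s·h/(h + (s−f)) and Df = s·h/(h − (s−f)), so DoF = Df − Dn = 2·s·(s−f)·h / (h² − (s−f)²).
That is a quadratic in h: DoF·h² − 2·s·(s−f)·h − DoF·(s−f)² = 0 ⇒ h = (s−f)·(s + √(s² + DoF²)) / DoF = 8420 × (8480 + √(8480² + 3740²)) / 3740 = 8420 × (8480 + 9268.12) / 3740 ≈ 39957 mm.
Then N = f²/(c·h) = 60² / (0.01 × 39957) = 3600 / 399.57 ≈ 9.01.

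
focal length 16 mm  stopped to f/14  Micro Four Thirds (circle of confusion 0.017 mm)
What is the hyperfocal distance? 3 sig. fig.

Hyperfocal distance H = f²/(N·c) + f = 16²/(14 × 0.017) + 16 = 256/0.238 + 16 ≈ 1091.6 mm ≈ 1.09 m.

1.09 m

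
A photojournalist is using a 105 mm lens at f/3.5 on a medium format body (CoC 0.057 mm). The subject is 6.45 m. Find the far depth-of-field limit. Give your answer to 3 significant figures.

7.29 m

Hyperfocal distance H = f²/(N·c) + f = 105²/(3.5 × 0.057) + 105 = 11025/0.1995 + 105 ≈ 55368.2 mm ≈ 55.37 m.
Far limit Df = s·(H − f)/(H − s) = 6450 × (55368.2 − 105) / (55368.2 − 6450) = 6450 × 55263.2 / 48918.2 ≈ 7286.6 mm ≈ 7.29 m.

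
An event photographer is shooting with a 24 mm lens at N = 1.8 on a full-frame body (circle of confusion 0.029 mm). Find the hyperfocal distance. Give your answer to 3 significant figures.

11.1 m

Hyperfocal distance H = f²/(N·c) + f = 24²/(1.8 × 0.029) + 24 = 576/0.0522 + 24 ≈ 11058.5 mm ≈ 11.1 m.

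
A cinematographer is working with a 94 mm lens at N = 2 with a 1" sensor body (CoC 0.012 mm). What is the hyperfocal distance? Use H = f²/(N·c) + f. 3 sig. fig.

Hyperfocal distance H = f²/(N·c) + f = 94²/(2 × 0.012) + 94 = 8836/0.024 + 94 ≈ 368260.7 mm ≈ 368 m.

368 m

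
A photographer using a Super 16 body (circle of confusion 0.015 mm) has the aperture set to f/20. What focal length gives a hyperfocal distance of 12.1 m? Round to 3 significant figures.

60.1 mm

From H = f²/(N·c) + f, with f ≪ H: f ≈ √(H·N·c) = √(12100 × 20 × 0.015) = √3630.0 ≈ 60.25 mm.
Exact: f² + N·c·f − N·c·H = 0 ⇒ f = (−N·c + √((N·c)² + 4·N·c·H))/2 = (−0.3 + √14520)/2 ≈ 60.100 mm ≈ 60.1 mm.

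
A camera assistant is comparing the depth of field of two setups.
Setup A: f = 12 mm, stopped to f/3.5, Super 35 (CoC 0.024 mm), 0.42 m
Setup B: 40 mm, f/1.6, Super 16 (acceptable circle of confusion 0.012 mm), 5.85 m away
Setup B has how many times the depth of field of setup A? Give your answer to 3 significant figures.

Setup A: H = 12²/(3.5×0.024) + 12 ≈ 1726.3 mm; DoF = Df − Dn = 551.18 − 339.26 ≈ 211.92 mm.
Setup B: H = 40²/(1.6×0.012) + 40 ≈ 83373.3 mm; DoF = Df − Dn = 6288.43 − 5468.72 ≈ 819.71 mm.
Ratio = 819.71 / 211.92 ≈ 3.87.

3.87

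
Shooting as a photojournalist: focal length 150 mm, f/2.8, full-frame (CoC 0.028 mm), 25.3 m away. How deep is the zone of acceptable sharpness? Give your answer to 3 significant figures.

Hyperfocal distance H = f²/(N·c) + f = 150²/(2.8 × 0.028) + 150 = 22500/0.0784 + 150 ≈ 287139.8 mm ≈ 287.1 m.
Near limit Dn = s·(H − f)/(H + s − 2f) = 25300 × (287139.8 − 150) / (287139.8 + 25300 − 2 × 150) = 25300 × 286989.8 / 312139.8 ≈ 23261.5 mm.
Far limit Df = s·(H − f)/(H − s) = 25300 × (287139.8 − 150) / (287139.8 − 25300) = 25300 × 286989.8 / 261839.8 ≈ 27730.1 mm.
Depth of field = Df − Dn = 27730.1 − 23261.5 ≈ 4468.6 mm ≈ 4.47 m.

4.47 m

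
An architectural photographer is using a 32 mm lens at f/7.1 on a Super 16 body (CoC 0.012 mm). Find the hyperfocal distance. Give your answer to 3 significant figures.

12.1 m

Hyperfocal distance H = f²/(N·c) + f = 32²/(7.1 × 0.012) + 32 = 1024/0.0852 + 32 ≈ 12050.8 mm ≈ 12.1 m.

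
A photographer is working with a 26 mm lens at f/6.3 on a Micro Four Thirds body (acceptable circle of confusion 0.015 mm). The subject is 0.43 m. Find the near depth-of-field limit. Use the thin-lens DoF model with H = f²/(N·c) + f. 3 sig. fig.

Hyperfocal distance H = f²/(N·c) + f = 26²/(6.3 × 0.015) + 26 = 676/0.0945 + 26 ≈ 7179.4 mm ≈ 7.179 m.
Near limit Dn = s·(H − f)/(H + s − 2f) = 430 × (7179.4 − 26) / (7179.4 + 430 − 2 × 26) = 430 × 7153.4 / 7557.4 ≈ 407.01 mm.

407 mm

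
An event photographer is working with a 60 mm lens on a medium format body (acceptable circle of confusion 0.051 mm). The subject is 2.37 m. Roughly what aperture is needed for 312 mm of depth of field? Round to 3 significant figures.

Write h = H − f = f²/(N·c). The thin-lens limits are Dn = s·h/(h + (s−f)) and Df = s·h/(h − (s−f)), so DoF = Df − Dn = 2·s·(s−f)·h / (h² − (s−f)²).
That is a quadratic in h: DoF·h² − 2·s·(s−f)·h − DoF·(s−f)² = 0 ⇒ h = (s−f)·(s + √(s² + DoF²)) / DoF = 2310 × (2370 + √(2370² + 312²)) / 312 = 2310 × (2370 + 2390.45) / 312 ≈ 35246 mm.
Then N = f²/(c·h) = 60² / (0.051 × 35246) = 3600 / 1797.5 ≈ 2.00.

f/2.00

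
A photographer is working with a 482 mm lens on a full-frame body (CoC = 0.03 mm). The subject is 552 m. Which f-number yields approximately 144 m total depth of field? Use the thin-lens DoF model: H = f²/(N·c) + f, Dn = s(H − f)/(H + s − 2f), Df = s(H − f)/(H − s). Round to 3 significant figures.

f/1.80

Write h = H − f = f²/(N·c). The thin-lens limits are Dn = s·h/(h + (s−f)) and Df = s·h/(h − (s−f)), so DoF = Df − Dn = 2·s·(s−f)·h / (h² − (s−f)²).
That is a quadratic in h: DoF·h² − 2·s·(s−f)·h − DoF·(s−f)² = 0 ⇒ h = (s−f)·(s + √(s² + DoF²)) / DoF = 551518 × (552000 + √(552000² + 144000²)) / 144000 = 551518 × (552000 + 570473) / 144000 ≈ 4299058 mm.
Then N = f²/(c·h) = 482² / (0.03 × 4299058) = 232324 / 128972 ≈ 1.80.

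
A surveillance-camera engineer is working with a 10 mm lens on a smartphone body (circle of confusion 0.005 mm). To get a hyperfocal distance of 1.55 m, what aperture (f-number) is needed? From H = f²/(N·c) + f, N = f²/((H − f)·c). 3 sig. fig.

f/13

Rearrange H = f²/(N·c) + f for N: N = f² / ((H − f)·c).
N = 10² / ((1550 − 10) × 0.005) = 100 / 7.700 ≈ 13.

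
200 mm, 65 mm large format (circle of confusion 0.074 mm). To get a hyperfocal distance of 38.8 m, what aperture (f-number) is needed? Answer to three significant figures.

f/14

Rearrange H = f²/(N·c) + f for N: N = f² / ((H − f)·c).
N = 200² / ((38800 − 200) × 0.074) = 40000 / 2856 ≈ 14.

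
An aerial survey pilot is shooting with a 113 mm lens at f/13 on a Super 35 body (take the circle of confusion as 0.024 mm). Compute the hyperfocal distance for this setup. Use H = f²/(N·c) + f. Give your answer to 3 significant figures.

Hyperfocal distance H = f²/(N·c) + f = 113²/(13 × 0.024) + 113 = 12769/0.312 + 113 ≈ 41039.3 mm ≈ 41.0 m.

41.0 m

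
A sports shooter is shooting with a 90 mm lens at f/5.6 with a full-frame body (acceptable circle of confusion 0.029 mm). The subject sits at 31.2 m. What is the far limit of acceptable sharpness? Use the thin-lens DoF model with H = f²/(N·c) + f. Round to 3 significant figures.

82.9 m

Hyperfocal distance H = f²/(N·c) + f = 90²/(5.6 × 0.029) + 90 = 8100/0.1624 + 90 ≈ 49966.8 mm ≈ 49.97 m.
Far limit Df = s·(H − f)/(H − s) = 31200 × (49966.8 − 90) / (49966.8 − 31200) = 31200 × 49876.8 / 18766.8 ≈ 82921 mm ≈ 82.9 m.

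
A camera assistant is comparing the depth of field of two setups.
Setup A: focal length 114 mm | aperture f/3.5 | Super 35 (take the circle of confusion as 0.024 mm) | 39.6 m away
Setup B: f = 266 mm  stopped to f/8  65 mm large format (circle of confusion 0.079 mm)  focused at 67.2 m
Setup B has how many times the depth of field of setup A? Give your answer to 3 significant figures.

5.78

Setup A: H = 114²/(3.5×0.024) + 114 ≈ 154828.3 mm; DoF = Df − Dn = 53170 − 31548 ≈ 21622 mm.
Setup B: H = 266²/(8×0.079) + 266 ≈ 112221.7 mm; DoF = Df − Dn = 167107 − 42056 ≈ 125051 mm.
Ratio = 125051 / 21622 ≈ 5.78.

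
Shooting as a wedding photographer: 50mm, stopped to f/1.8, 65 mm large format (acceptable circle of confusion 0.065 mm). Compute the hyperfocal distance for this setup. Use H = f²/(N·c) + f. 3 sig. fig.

21.4 m

Hyperfocal distance H = f²/(N·c) + f = 50²/(1.8 × 0.065) + 50 = 2500/0.117 + 50 ≈ 21417.5 mm ≈ 21.4 m.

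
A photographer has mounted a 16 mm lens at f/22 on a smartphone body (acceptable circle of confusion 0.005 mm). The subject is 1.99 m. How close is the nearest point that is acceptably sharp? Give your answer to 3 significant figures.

Hyperfocal distance H = f²/(N·c) + f = 16²/(22 × 0.005) + 16 = 256/0.11 + 16 ≈ 2343.3 mm ≈ 2.343 m.
Near limit Dn = s·(H − f)/(H + s − 2f) = 1990 × (2343.3 − 16) / (2343.3 + 1990 − 2 × 16) = 1990 × 2327.3 / 4301.3 ≈ 1076.7 mm ≈ 1.08 m.

1.08 m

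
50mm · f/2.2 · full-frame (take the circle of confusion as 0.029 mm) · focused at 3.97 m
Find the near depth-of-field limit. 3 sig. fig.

Hyperfocal distance H = f²/(N·c) + f = 50²/(2.2 × 0.029) + 50 = 2500/0.0638 + 50 ≈ 39235.0 mm ≈ 39.23 m.
Near limit Dn = s·(H − f)/(H + s − 2f) = 3970 × (39235.0 − 50) / (39235.0 + 3970 − 2 × 50) = 3970 × 39185.0 / 43105.0 ≈ 3609.0 mm ≈ 3.61 m.

3.61 m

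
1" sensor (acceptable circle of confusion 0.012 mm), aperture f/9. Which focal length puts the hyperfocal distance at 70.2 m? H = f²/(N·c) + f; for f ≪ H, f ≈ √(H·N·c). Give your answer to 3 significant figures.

87.0 mm

From H = f²/(N·c) + f, with f ≪ H: f ≈ √(H·N·c) = √(70200 × 9 × 0.012) = √7581.6 ≈ 87.07 mm.
Exact: f² + N·c·f − N·c·H = 0 ⇒ f = (−N·c + √((N·c)² + 4·N·c·H))/2 = (−0.108 + √30326)/2 ≈ 87.018 mm ≈ 87.0 mm.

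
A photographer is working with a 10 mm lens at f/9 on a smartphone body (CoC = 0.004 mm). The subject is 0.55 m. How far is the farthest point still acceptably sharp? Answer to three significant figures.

0.683 m

Hyperfocal distance H = f²/(N·c) + f = 10²/(9 × 0.004) + 10 = 100/0.036 + 10 ≈ 2787.8 mm ≈ 2.788 m.
Far limit Df = s·(H − f)/(H − s) = 550 × (2787.8 − 10) / (2787.8 − 550) = 550 × 2777.8 / 2237.8 ≈ 682.72 mm ≈ 0.683 m.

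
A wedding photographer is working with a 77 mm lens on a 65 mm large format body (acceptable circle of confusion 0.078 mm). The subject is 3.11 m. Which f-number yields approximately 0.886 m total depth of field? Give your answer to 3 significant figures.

f/3.50

Write h = H − f = f²/(N·c). The thin-lens limits are Dn = s·h/(h + (s−f)) and Df = s·h/(h − (s−f)), so DoF = Df − Dn = 2·s·(s−f)·h / (h² − (s−f)²).
That is a quadratic in h: DoF·h² − 2·s·(s−f)·h − DoF·(s−f)² = 0 ⇒ h = (s−f)·(s + √(s² + DoF²)) / DoF = 3033 × (3110 + √(3110² + 886²)) / 886 = 3033 × (3110 + 3233.74) / 886 ≈ 21716 mm.
Then N = f²/(c·h) = 77² / (0.078 × 21716) = 5929 / 1693.9 ≈ 3.50.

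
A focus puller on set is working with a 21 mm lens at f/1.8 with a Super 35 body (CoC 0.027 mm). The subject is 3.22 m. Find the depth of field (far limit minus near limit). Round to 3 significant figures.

Hyperfocal distance H = f²/(N·c) + f = 21²/(1.8 × 0.027) + 21 = 441/0.0486 + 21 ≈ 9095.1 mm ≈ 9.095 m.
Near limit Dn = s·(H − f)/(H + s − 2f) = 3220 × (9095.1 − 21) / (9095.1 + 3220 − 2 × 21) = 3220 × 9074.1 / 12273.1 ≈ 2380.7 mm.
Far limit Df = s·(H − f)/(H − s) = 3220 × (9095.1 − 21) / (9095.1 − 3220) = 3220 × 9074.1 / 5875.1 ≈ 4973.3 mm.
Depth of field = Df − Dn = 4973.3 − 2380.7 ≈ 2592.6 mm ≈ 2.59 m.

2.59 m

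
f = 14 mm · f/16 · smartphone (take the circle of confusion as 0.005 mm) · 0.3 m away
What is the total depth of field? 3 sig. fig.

71.0 mm

Hyperfocal distance H = f²/(N·c) + f = 14²/(16 × 0.005) + 14 = 196/0.08 + 14 ≈ 2464.0 mm ≈ 2.464 m.
Near limit Dn = s·(H − f)/(H + s − 2f) = 300 × (2464.0 − 14) / (2464.0 + 300 − 2 × 14) = 300 × 2450.0 / 2736.0 ≈ 268.640 mm.
Far limit Df = s·(H − f)/(H − s) = 300 × (2464.0 − 14) / (2464.0 − 300) = 300 × 2450.0 / 2164.0 ≈ 339.649 mm.
Depth of field = Df − Dn = 339.649 − 268.640 ≈ 71.009 mm.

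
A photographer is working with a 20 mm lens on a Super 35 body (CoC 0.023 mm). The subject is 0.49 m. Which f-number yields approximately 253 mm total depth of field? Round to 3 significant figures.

f/8.99

Write h = H − f = f²/(N·c). The thin-lens limits are Dn = s·h/(h + (s−f)) and Df = s·h/(h − (s−f)), so DoF = Df − Dn = 2·s·(s−f)·h / (h² − (s−f)²).
That is a quadratic in h: DoF·h² − 2·s·(s−f)·h − DoF·(s−f)² = 0 ⇒ h = (s−f)·(s + √(s² + DoF²)) / DoF = 470 × (490 + √(490² + 253²)) / 253 = 470 × (490 + 551.461) / 253 ≈ 1934.7 mm.
Then N = f²/(c·h) = 20² / (0.023 × 1934.7) = 400 / 44.499 ≈ 8.99.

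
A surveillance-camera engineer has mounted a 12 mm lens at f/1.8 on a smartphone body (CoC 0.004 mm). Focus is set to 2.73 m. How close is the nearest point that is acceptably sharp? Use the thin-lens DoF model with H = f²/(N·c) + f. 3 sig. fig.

2.40 m

Hyperfocal distance H = f²/(N·c) + f = 12²/(1.8 × 0.004) + 12 = 144/0.0072 + 12 ≈ 20012.0 mm ≈ 20.01 m.
Near limit Dn = s·(H − f)/(H + s − 2f) = 2730 × (20012.0 − 12) / (20012.0 + 2730 − 2 × 12) = 2730 × 20000.0 / 22718.0 ≈ 2403.4 mm ≈ 2.40 m.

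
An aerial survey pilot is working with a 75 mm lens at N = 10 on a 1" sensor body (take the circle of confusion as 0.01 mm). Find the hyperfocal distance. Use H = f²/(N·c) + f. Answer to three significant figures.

56.3 m

Hyperfocal distance H = f²/(N·c) + f = 75²/(10 × 0.01) + 75 = 5625/0.1 + 75 ≈ 56325.0 mm ≈ 56.3 m.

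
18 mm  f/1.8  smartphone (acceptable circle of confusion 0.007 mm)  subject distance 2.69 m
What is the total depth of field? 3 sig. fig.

0.565 m

Hyperfocal distance H = f²/(N·c) + f = 18²/(1.8 × 0.007) + 18 = 324/0.0126 + 18 ≈ 25732.3 mm ≈ 25.73 m.
Near limit Dn = s·(H − f)/(H + s − 2f) = 2690 × (25732.3 − 18) / (25732.3 + 2690 − 2 × 18) = 2690 × 25714.3 / 28386.3 ≈ 2436.79 mm.
Far limit Df = s·(H − f)/(H − s) = 2690 × (25732.3 − 18) / (25732.3 − 2690) = 2690 × 25714.3 / 23042.3 ≈ 3001.93 mm.
Depth of field = Df − Dn = 3001.93 − 2436.79 ≈ 565.14 mm ≈ 0.565 m.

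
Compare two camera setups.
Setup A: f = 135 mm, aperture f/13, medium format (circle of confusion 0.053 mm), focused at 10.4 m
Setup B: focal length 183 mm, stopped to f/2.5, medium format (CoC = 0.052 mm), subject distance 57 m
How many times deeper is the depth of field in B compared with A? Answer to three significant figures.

2.78

Setup A: H = 135²/(13×0.053) + 135 ≈ 26586.4 mm; DoF = Df − Dn = 16995.4 − 7492.4 ≈ 9503.0 mm.
Setup B: H = 183²/(2.5×0.052) + 183 ≈ 257790.7 mm; DoF = Df − Dn = 73129 − 46700 ≈ 26429 mm.
Ratio = 26429 / 9503.0 ≈ 2.78.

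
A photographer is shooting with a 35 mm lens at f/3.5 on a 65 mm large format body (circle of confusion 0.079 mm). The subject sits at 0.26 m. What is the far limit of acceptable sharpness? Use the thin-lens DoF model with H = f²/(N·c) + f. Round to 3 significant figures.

274 mm

Hyperfocal distance H = f²/(N·c) + f = 35²/(3.5 × 0.079) + 35 = 1225/0.2765 + 35 ≈ 4465.4 mm ≈ 4.465 m.
Far limit Df = s·(H − f)/(H − s) = 260 × (4465.4 − 35) / (4465.4 − 260) = 260 × 4430.4 / 4205.4 ≈ 273.91 mm.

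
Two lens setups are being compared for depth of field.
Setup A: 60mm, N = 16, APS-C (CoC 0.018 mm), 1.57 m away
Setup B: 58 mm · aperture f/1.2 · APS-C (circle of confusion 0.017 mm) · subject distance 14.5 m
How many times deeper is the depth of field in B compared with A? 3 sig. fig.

Setup A: H = 60²/(16×0.018) + 60 ≈ 12560.0 mm; DoF = Df − Dn = 1785.71 − 1400.79 ≈ 384.92 mm.
Setup B: H = 58²/(1.2×0.017) + 58 ≈ 164960.0 mm; DoF = Df − Dn = 15891.8 − 13332.4 ≈ 2559.4 mm.
Ratio = 2559.4 / 384.92 ≈ 6.65.

6.65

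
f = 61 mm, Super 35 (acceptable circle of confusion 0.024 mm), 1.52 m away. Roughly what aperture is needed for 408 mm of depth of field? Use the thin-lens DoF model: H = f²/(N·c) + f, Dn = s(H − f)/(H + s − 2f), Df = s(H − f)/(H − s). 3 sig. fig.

Write h = H − f = f²/(N·c). The thin-lens limits are Dn = s·h/(h + (s−f)) and Df = s·h/(h − (s−f)), so DoF = Df − Dn = 2·s·(s−f)·h / (h² − (s−f)²).
That is a quadratic in h: DoF·h² − 2·s·(s−f)·h − DoF·(s−f)² = 0 ⇒ h = (s−f)·(s + √(s² + DoF²)) / DoF = 1459 × (1520 + √(1520² + 408²)) / 408 = 1459 × (1520 + 1573.81) / 408 ≈ 11063 mm.
Then N = f²/(c·h) = 61² / (0.024 × 11063) = 3721 / 265.52 ≈ 14.

f/14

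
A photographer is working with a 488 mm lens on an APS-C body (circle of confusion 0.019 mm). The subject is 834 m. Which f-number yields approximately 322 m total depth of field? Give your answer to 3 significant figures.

Write h = H − f = f²/(N·c). The thin-lens limits are Dn = s·h/(h + (s−f)) and Df = s·h/(h − (s−f)), so DoF = Df − Dn = 2·s·(s−f)·h / (h² − (s−f)²).
That is a quadratic in h: DoF·h² − 2·s·(s−f)·h − DoF·(s−f)² = 0 ⇒ h = (s−f)·(s + √(s² + DoF²)) / DoF = 833512 × (834000 + √(834000² + 322000²)) / 322000 = 833512 × (834000 + 894002) / 322000 ≈ 4473014 mm.
Then N = f²/(c·h) = 488² / (0.019 × 4473014) = 238144 / 84987 ≈ 2.80.

f/2.80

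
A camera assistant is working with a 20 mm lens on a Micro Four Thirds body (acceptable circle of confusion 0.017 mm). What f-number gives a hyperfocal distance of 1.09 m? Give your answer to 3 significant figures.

Rearrange H = f²/(N·c) + f for N: N = f² / ((H − f)·c).
N = 20² / ((1090 − 20) × 0.017) = 400 / 18.19 ≈ 22.

f/22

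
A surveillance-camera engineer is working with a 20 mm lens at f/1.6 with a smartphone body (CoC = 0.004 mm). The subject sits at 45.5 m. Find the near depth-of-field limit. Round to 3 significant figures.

Hyperfocal distance H = f²/(N·c) + f = 20²/(1.6 × 0.004) + 20 = 400/0.0064 + 20 ≈ 62520.0 mm ≈ 62.52 m.
Near limit Dn = s·(H − f)/(H + s − 2f) = 45500 × (62520.0 − 20) / (62520.0 + 45500 − 2 × 20) = 45500 × 62500.0 / 107980.0 ≈ 26336 mm ≈ 26.3 m.

26.3 m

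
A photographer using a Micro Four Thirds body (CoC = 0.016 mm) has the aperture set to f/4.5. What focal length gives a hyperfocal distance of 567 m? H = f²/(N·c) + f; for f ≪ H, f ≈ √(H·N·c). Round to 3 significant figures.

From H = f²/(N·c) + f, with f ≪ H: f ≈ √(H·N·c) = √(567000 × 4.5 × 0.016) = √40824 ≈ 202.0 mm.
The +f correction barely moves this — solving exactly, f² + N·c·f − N·c·H = 0 ⇒ f = (−N·c + √((N·c)² + 4·N·c·H))/2 = (−0.072 + √163296)/2 ≈ 202.01 mm, so f ≈ 202 mm.

202 mm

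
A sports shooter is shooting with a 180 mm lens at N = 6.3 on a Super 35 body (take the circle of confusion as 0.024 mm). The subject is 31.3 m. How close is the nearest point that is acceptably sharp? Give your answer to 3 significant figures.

Hyperfocal distance H = f²/(N·c) + f = 180²/(6.3 × 0.024) + 180 = 32400/0.1512 + 180 ≈ 214465.7 mm ≈ 214.5 m.
Near limit Dn = s·(H − f)/(H + s − 2f) = 31300 × (214465.7 − 180) / (214465.7 + 31300 − 2 × 180) = 31300 × 214285.7 / 245405.7 ≈ 27331 mm ≈ 27.3 m.

27.3 m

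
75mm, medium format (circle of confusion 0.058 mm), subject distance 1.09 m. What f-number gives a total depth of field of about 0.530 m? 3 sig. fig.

Write h = H − f = f²/(N·c). The thin-lens limits are Dn = s·h/(h + (s−f)) and Df = s·h/(h − (s−f)), so DoF = Df − Dn = 2·s·(s−f)·h / (h² − (s−f)²).
That is a quadratic in h: DoF·h² − 2·s·(s−f)·h − DoF·(s−f)² = 0 ⇒ h = (s−f)·(s + √(s² + DoF²)) / DoF = 1015 × (1090 + √(1090² + 530²)) / 530 = 1015 × (1090 + 1212.02) / 530 ≈ 4408.6 mm.
Then N = f²/(c·h) = 75² / (0.058 × 4408.6) = 5625 / 255.70 ≈ 22.

f/22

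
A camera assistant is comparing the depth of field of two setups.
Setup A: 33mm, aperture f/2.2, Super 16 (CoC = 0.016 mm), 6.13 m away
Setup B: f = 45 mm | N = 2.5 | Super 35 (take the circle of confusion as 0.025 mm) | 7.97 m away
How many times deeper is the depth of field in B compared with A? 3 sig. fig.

1.65

Setup A: H = 33²/(2.2×0.016) + 33 ≈ 30970.5 mm; DoF = Df − Dn = 7634.6 − 5120.8 ≈ 2513.8 mm.
Setup B: H = 45²/(2.5×0.025) + 45 ≈ 32445.0 mm; DoF = Df − Dn = 10550.7 − 6403.7 ≈ 4147.0 mm.
Ratio = 4147.0 / 2513.8 ≈ 1.65.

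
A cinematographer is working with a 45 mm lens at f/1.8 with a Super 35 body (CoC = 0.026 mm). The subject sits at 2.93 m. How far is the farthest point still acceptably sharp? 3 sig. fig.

Hyperfocal distance H = f²/(N·c) + f = 45²/(1.8 × 0.026) + 45 = 2025/0.0468 + 45 ≈ 43314.2 mm ≈ 43.31 m.
Far limit Df = s·(H − f)/(H − s) = 2930 × (43314.2 − 45) / (43314.2 − 2930) = 2930 × 43269.2 / 40384.2 ≈ 3139.3 mm ≈ 3.14 m.

3.14 m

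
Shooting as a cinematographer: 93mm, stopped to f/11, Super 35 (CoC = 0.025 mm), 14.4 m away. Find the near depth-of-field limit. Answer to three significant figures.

Hyperfocal distance H = f²/(N·c) + f = 93²/(11 × 0.025) + 93 = 8649/0.275 + 93 ≈ 31543.9 mm ≈ 31.54 m.
Near limit Dn = s·(H − f)/(H + s − 2f) = 14400 × (31543.9 − 93) / (31543.9 + 14400 − 2 × 93) = 14400 × 31450.9 / 45757.9 ≈ 9897.6 mm ≈ 9.90 m.

9.90 m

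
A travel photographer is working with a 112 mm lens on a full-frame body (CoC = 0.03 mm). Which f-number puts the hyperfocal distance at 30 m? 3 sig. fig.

Rearrange H = f²/(N·c) + f for N: N = f² / ((H − f)·c).
N = 112² / ((30000 − 112) × 0.03) = 12544 / 896.6 ≈ 14.

f/14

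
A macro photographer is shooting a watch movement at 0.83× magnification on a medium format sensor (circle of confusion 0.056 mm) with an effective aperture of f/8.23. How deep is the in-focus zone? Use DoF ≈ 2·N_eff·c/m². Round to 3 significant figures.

At magnification m, DoF ≈ 2·N_eff·c/m² = 2 × 8.23 × 0.056 / 0.83² = 0.9218 / 0.6889 ≈ 1.34 mm.

1.34 mm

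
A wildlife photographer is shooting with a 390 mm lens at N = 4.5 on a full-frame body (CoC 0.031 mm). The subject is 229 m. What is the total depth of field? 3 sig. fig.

100 m

Hyperfocal distance H = f²/(N·c) + f = 390²/(4.5 × 0.031) + 390 = 152100/0.1395 + 390 ≈ 1090712.6 mm ≈ 1091 m.
Near limit Dn = s·(H − f)/(H + s − 2f) = 229000 × (1090712.6 − 390) / (1090712.6 + 229000 − 2 × 390) = 229000 × 1090322.6 / 1318932.6 ≈ 189308 mm.
Far limit Df = s·(H − f)/(H − s) = 229000 × (1090712.6 − 390) / (1090712.6 − 229000) = 229000 × 1090322.6 / 861712.6 ≈ 289753 mm.
Depth of field = Df − Dn = 289753 − 189308 ≈ 100445 mm ≈ 100 m.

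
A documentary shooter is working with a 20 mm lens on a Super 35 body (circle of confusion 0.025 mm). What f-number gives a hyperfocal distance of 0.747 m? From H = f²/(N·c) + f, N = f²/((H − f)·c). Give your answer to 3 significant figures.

Rearrange H = f²/(N·c) + f for N: N = f² / ((H − f)·c).
N = 20² / ((747 − 20) × 0.025) = 400 / 18.18 ≈ 22.

f/22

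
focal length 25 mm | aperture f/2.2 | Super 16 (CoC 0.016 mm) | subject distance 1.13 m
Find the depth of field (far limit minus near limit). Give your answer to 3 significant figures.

141 mm

Hyperfocal distance H = f²/(N·c) + f = 25²/(2.2 × 0.016) + 25 = 625/0.0352 + 25 ≈ 17780.7 mm ≈ 17.78 m.
Near limit Dn = s·(H − f)/(H + s − 2f) = 1130 × (17780.7 − 25) / (17780.7 + 1130 − 2 × 25) = 1130 × 17755.7 / 18860.7 ≈ 1063.80 mm.
Far limit Df = s·(H − f)/(H − s) = 1130 × (17780.7 − 25) / (17780.7 − 1130) = 1130 × 17755.7 / 16650.7 ≈ 1204.99 mm.
Depth of field = Df − Dn = 1204.99 − 1063.80 ≈ 141.19 mm.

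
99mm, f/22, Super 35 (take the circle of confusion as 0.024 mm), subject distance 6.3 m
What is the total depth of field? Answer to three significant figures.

4.74 m

Hyperfocal distance H = f²/(N·c) + f = 99²/(22 × 0.024) + 99 = 9801/0.528 + 99 ≈ 18661.5 mm ≈ 18.66 m.
Near limit Dn = s·(H − f)/(H + s − 2f) = 6300 × (18661.5 − 99) / (18661.5 + 6300 − 2 × 99) = 6300 × 18562.5 / 24763.5 ≈ 4722.4 mm.
Far limit Df = s·(H − f)/(H − s) = 6300 × (18661.5 − 99) / (18661.5 − 6300) = 6300 × 18562.5 / 12361.5 ≈ 9460.3 mm.
Depth of field = Df − Dn = 9460.3 − 4722.4 ≈ 4737.9 mm ≈ 4.74 m.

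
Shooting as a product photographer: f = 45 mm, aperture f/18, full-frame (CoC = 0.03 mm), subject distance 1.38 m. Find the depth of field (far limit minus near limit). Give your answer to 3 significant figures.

1.13 m

Hyperfocal distance H = f²/(N·c) + f = 45²/(18 × 0.03) + 45 = 2025/0.54 + 45 ≈ 3795.0 mm ≈ 3.795 m.
Near limit Dn = s·(H − f)/(H + s − 2f) = 1380 × (3795.0 − 45) / (3795.0 + 1380 − 2 × 45) = 1380 × 3750.0 / 5085.0 ≈ 1017.7 mm.
Far limit Df = s·(H − f)/(H − s) = 1380 × (3795.0 − 45) / (3795.0 − 1380) = 1380 × 3750.0 / 2415.0 ≈ 2142.9 mm.
Depth of field = Df − Dn = 2142.9 − 1017.7 ≈ 1125.2 mm ≈ 1.13 m.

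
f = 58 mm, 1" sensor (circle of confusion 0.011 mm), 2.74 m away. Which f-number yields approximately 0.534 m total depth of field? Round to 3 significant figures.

f/11

Write h = H − f = f²/(N·c). The thin-lens limits are Dn = s·h/(h + (s−f)) and Df = s·h/(h − (s−f)), so DoF = Df − Dn = 2·s·(s−f)·h / (h² − (s−f)²).
That is a quadratic in h: DoF·h² − 2·s·(s−f)·h − DoF·(s−f)² = 0 ⇒ h = (s−f)·(s + √(s² + DoF²)) / DoF = 2682 × (2740 + √(2740² + 534²)) / 534 = 2682 × (2740 + 2791.55) / 534 ≈ 27782 mm.
Then N = f²/(c·h) = 58² / (0.011 × 27782) = 3364 / 305.60 ≈ 11.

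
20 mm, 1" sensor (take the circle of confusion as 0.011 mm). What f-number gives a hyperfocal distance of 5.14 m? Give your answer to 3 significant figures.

Rearrange H = f²/(N·c) + f for N: N = f² / ((H − f)·c).
N = 20² / ((5140 − 20) × 0.011) = 400 / 56.32 ≈ 7.10.

f/7.10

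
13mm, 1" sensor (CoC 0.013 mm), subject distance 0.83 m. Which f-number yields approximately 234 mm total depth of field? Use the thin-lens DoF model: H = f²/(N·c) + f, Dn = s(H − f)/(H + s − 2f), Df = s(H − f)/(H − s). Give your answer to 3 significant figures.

f/2.20

Write h = H − f = f²/(N·c). The thin-lens limits are Dn = s·h/(h + (s−f)) and Df = s·h/(h − (s−f)), so DoF = Df − Dn = 2·s·(s−f)·h / (h² − (s−f)²).
That is a quadratic in h: DoF·h² − 2·s·(s−f)·h − DoF·(s−f)² = 0 ⇒ h = (s−f)·(s + √(s² + DoF²)) / DoF = 817 × (830 + √(830² + 234²)) / 234 = 817 × (830 + 862.355) / 234 ≈ 5908.8 mm.
Then N = f²/(c·h) = 13² / (0.013 × 5908.8) = 169 / 76.814 ≈ 2.20.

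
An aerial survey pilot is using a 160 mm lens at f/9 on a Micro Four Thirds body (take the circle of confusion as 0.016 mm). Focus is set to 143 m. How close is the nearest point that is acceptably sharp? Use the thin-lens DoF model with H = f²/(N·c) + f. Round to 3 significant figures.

79.3 m

Hyperfocal distance H = f²/(N·c) + f = 160²/(9 × 0.016) + 160 = 25600/0.144 + 160 ≈ 177937.8 mm ≈ 177.9 m.
Near limit Dn = s·(H − f)/(H + s − 2f) = 143000 × (177937.8 − 160) / (177937.8 + 143000 − 2 × 160) = 143000 × 177777.8 / 320617.8 ≈ 79291 mm ≈ 79.3 m.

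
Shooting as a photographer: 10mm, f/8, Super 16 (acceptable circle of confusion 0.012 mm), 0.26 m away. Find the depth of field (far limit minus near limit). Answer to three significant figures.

Hyperfocal distance H = f²/(N·c) + f = 10²/(8 × 0.012) + 10 = 100/0.096 + 10 ≈ 1051.7 mm ≈ 1.052 m.
Near limit Dn = s·(H − f)/(H + s − 2f) = 260 × (1051.7 − 10) / (1051.7 + 260 − 2 × 10) = 260 × 1041.7 / 1291.7 ≈ 209.68 mm.
Far limit Df = s·(H − f)/(H − s) = 260 × (1051.7 − 10) / (1051.7 − 260) = 260 × 1041.7 / 791.7 ≈ 342.11 mm.
Depth of field = Df − Dn = 342.11 − 209.68 ≈ 132.43 mm.

132 mm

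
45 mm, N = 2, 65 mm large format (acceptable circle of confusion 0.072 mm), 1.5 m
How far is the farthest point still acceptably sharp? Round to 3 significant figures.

Hyperfocal distance H = f²/(N·c) + f = 45²/(2 × 0.072) + 45 = 2025/0.144 + 45 ≈ 14107.5 mm ≈ 14.11 m.
Far limit Df = s·(H − f)/(H − s) = 1500 × (14107.5 − 45) / (14107.5 − 1500) = 1500 × 14062.5 / 12607.5 ≈ 1673.1 mm ≈ 1.67 m.

1.67 m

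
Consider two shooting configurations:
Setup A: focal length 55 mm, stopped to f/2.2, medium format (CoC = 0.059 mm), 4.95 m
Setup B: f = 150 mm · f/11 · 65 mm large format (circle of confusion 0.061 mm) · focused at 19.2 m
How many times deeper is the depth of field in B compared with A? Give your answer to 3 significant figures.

14.8

Setup A: H = 55²/(2.2×0.059) + 55 ≈ 23360.1 mm; DoF = Df − Dn = 6266.1 − 4090.8 ≈ 2175.3 mm.
Setup B: H = 150²/(11×0.061) + 150 ≈ 33682.0 mm; DoF = Df − Dn = 44456 − 12244 ≈ 32212 mm.
Ratio = 32212 / 2175.3 ≈ 14.8.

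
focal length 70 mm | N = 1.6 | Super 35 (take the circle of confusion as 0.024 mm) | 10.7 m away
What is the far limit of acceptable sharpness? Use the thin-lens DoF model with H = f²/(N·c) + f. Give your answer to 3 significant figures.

Hyperfocal distance H = f²/(N·c) + f = 70²/(1.6 × 0.024) + 70 = 4900/0.0384 + 70 ≈ 127674.2 mm ≈ 127.7 m.
Far limit Df = s·(H − f)/(H − s) = 10700 × (127674.2 − 70) / (127674.2 − 10700) = 10700 × 127604.2 / 116974.2 ≈ 11672 mm ≈ 11.7 m.

11.7 m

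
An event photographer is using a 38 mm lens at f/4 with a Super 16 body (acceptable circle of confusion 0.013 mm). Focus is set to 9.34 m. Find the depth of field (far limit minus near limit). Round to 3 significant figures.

7.05 m

Hyperfocal distance H = f²/(N·c) + f = 38²/(4 × 0.013) + 38 = 1444/0.052 + 38 ≈ 27807.2 mm ≈ 27.81 m.
Near limit Dn = s·(H − f)/(H + s − 2f) = 9340 × (27807.2 − 38) / (27807.2 + 9340 − 2 × 38) = 9340 × 27769.2 / 37071.2 ≈ 6996.4 mm.
Far limit Df = s·(H − f)/(H − s) = 9340 × (27807.2 − 38) / (27807.2 − 9340) = 9340 × 27769.2 / 18467.2 ≈ 14044.6 mm.
Depth of field = Df − Dn = 14044.6 − 6996.4 ≈ 7048.2 mm ≈ 7.05 m.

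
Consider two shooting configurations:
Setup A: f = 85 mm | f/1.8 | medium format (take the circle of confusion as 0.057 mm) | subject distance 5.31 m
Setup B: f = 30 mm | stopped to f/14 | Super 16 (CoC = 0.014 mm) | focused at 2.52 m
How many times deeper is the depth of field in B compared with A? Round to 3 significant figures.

4.89

Setup A: H = 85²/(1.8×0.057) + 85 ≈ 70504.1 mm; DoF = Df − Dn = 5735.57 − 4943.22 ≈ 792.35 mm.
Setup B: H = 30²/(14×0.014) + 30 ≈ 4621.8 mm; DoF = Df − Dn = 5505.4 − 1634.0 ≈ 3871.4 mm.
Ratio = 3871.4 / 792.35 ≈ 4.89.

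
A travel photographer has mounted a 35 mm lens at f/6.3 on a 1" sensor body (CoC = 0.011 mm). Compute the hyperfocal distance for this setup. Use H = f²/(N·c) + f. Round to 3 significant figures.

17.7 m

Hyperfocal distance H = f²/(N·c) + f = 35²/(6.3 × 0.011) + 35 = 1225/0.0693 + 35 ≈ 17711.8 mm ≈ 17.7 m.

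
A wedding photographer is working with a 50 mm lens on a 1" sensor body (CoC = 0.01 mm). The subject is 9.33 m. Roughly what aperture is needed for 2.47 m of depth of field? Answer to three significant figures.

Write h = H − f = f²/(N·c). The thin-lens limits are Dn = s·h/(h + (s−f)) and Df = s·h/(h − (s−f)), so DoF = Df − Dn = 2·s·(s−f)·h / (h² − (s−f)²).
That is a quadratic in h: DoF·h² − 2·s·(s−f)·h − DoF·(s−f)² = 0 ⇒ h = (s−f)·(s + √(s² + DoF²)) / DoF = 9280 × (9330 + √(9330² + 2470²)) / 2470 = 9280 × (9330 + 9651.41) / 2470 ≈ 71315 mm.
Then N = f²/(c·h) = 50² / (0.01 × 71315) = 2500 / 713.15 ≈ 3.51.

f/3.51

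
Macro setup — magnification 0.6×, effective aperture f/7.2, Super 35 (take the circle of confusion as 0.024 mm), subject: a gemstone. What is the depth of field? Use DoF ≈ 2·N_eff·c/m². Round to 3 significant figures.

0.960 mm

At magnification m, DoF ≈ 2·N_eff·c/m² = 2 × 7.2 × 0.024 / 0.6² = 0.3456 / 0.36 ≈ 0.96 mm.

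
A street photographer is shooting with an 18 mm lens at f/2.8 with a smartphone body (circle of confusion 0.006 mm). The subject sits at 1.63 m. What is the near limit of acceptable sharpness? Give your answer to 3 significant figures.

1.50 m

Hyperfocal distance H = f²/(N·c) + f = 18²/(2.8 × 0.006) + 18 = 324/0.0168 + 18 ≈ 19303.7 mm ≈ 19.30 m.
Near limit Dn = s·(H − f)/(H + s − 2f) = 1630 × (19303.7 − 18) / (19303.7 + 1630 − 2 × 18) = 1630 × 19285.7 / 20897.7 ≈ 1504.3 mm ≈ 1.50 m.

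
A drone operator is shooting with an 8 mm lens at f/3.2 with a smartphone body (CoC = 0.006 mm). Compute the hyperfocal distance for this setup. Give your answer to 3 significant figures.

Hyperfocal distance H = f²/(N·c) + f = 8²/(3.2 × 0.006) + 8 = 64/0.0192 + 8 ≈ 3341.3 mm ≈ 3.34 m.

3.34 m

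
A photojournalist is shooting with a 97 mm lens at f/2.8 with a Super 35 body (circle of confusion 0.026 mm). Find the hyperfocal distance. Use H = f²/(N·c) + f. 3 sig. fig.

Hyperfocal distance H = f²/(N·c) + f = 97²/(2.8 × 0.026) + 97 = 9409/0.0728 + 97 ≈ 129341.5 mm ≈ 129 m.

129 m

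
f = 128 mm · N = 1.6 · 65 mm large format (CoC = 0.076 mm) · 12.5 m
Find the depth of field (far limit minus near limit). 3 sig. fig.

Hyperfocal distance H = f²/(N·c) + f = 128²/(1.6 × 0.076) + 128 = 16384/0.1216 + 128 ≈ 134864.8 mm ≈ 134.9 m.
Near limit Dn = s·(H − f)/(H + s − 2f) = 12500 × (134864.8 − 128) / (134864.8 + 12500 − 2 × 128) = 12500 × 134736.8 / 147108.8 ≈ 11448.7 mm.
Far limit Df = s·(H − f)/(H − s) = 12500 × (134864.8 − 128) / (134864.8 − 12500) = 12500 × 134736.8 / 122364.8 ≈ 13763.8 mm.
Depth of field = Df − Dn = 13763.8 − 11448.7 ≈ 2315.1 mm ≈ 2.32 m.

2.32 m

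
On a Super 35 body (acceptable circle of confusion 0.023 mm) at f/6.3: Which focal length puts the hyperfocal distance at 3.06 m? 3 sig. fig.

From H = f²/(N·c) + f, with f ≪ H: f ≈ √(H·N·c) = √(3060 × 6.3 × 0.023) = √443.39 ≈ 21.06 mm.
Exact: f² + N·c·f − N·c·H = 0 ⇒ f = (−N·c + √((N·c)² + 4·N·c·H))/2 = (−0.1449 + √1773.6)/2 ≈ 20.985 mm ≈ 21.0 mm.

21.0 mm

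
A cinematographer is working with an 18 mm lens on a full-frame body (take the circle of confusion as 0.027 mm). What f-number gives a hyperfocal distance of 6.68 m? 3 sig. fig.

Rearrange H = f²/(N·c) + f for N: N = f² / ((H − f)·c).
N = 18² / ((6680 − 18) × 0.027) = 324 / 179.9 ≈ 1.80.

f/1.80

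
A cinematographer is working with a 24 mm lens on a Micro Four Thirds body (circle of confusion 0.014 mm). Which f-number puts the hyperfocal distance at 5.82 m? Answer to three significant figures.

f/7.10

Rearrange H = f²/(N·c) + f for N: N = f² / ((H − f)·c).
N = 24² / ((5820 − 24) × 0.014) = 576 / 81.14 ≈ 7.10.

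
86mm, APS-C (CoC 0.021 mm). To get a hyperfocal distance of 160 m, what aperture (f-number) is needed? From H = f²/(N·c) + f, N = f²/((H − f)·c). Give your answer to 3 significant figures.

Rearrange H = f²/(N·c) + f for N: N = f² / ((H − f)·c).
N = 86² / ((160000 − 86) × 0.021) = 7396 / 3358 ≈ 2.20.

f/2.20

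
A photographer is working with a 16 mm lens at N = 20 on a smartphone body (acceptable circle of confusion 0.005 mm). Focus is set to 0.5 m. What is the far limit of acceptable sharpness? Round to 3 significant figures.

0.617 m

Hyperfocal distance H = f²/(N·c) + f = 16²/(20 × 0.005) + 16 = 256/0.1 + 16 ≈ 2576.0 mm ≈ 2.576 m.
Far limit Df = s·(H − f)/(H − s) = 500 × (2576.0 − 16) / (2576.0 − 500) = 500 × 2560.0 / 2076.0 ≈ 616.57 mm ≈ 0.617 m.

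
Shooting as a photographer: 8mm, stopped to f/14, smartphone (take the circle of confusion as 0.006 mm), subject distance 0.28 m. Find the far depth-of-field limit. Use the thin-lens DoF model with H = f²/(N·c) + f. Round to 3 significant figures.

Hyperfocal distance H = f²/(N·c) + f = 8²/(14 × 0.006) + 8 = 64/0.084 + 8 ≈ 769.9 mm ≈ 0.770 m.
Far limit Df = s·(H − f)/(H − s) = 280 × (769.9 − 8) / (769.9 − 280) = 280 × 761.9 / 489.9 ≈ 435.46 mm.

435 mm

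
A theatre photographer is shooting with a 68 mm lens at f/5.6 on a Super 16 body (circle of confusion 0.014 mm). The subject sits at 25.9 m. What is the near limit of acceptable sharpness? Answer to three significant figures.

Hyperfocal distance H = f²/(N·c) + f = 68²/(5.6 × 0.014) + 68 = 4624/0.0784 + 68 ≈ 59047.6 mm ≈ 59.05 m.
Near limit Dn = s·(H − f)/(H + s − 2f) = 25900 × (59047.6 − 68) / (59047.6 + 25900 − 2 × 68) = 25900 × 58979.6 / 84811.6 ≈ 18011 mm ≈ 18.0 m.

18.0 m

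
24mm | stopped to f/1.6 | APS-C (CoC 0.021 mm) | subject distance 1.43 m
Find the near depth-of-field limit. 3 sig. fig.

Hyperfocal distance H = f²/(N·c) + f = 24²/(1.6 × 0.021) + 24 = 576/0.0336 + 24 ≈ 17166.9 mm ≈ 17.17 m.
Near limit Dn = s·(H − f)/(H + s − 2f) = 1430 × (17166.9 − 24) / (17166.9 + 1430 − 2 × 24) = 1430 × 17142.9 / 18548.9 ≈ 1321.6 mm ≈ 1.32 m.

1.32 m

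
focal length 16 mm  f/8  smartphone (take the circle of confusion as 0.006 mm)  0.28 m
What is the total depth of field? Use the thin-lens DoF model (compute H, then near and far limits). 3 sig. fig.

27.8 mm

Hyperfocal distance H = f²/(N·c) + f = 16²/(8 × 0.006) + 16 = 256/0.048 + 16 ≈ 5349.3 mm ≈ 5.349 m.
Near limit Dn = s·(H − f)/(H + s − 2f) = 280 × (5349.3 − 16) / (5349.3 + 280 − 2 × 16) = 280 × 5333.3 / 5597.3 ≈ 266.794 mm.
Far limit Df = s·(H − f)/(H − s) = 280 × (5349.3 − 16) / (5349.3 − 280) = 280 × 5333.3 / 5069.3 ≈ 294.582 mm.
Depth of field = Df − Dn = 294.582 − 266.794 ≈ 27.788 mm.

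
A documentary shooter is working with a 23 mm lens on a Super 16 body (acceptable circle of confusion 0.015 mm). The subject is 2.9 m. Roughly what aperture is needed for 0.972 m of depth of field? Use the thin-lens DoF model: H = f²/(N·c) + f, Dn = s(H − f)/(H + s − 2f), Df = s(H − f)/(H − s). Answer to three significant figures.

f/2.00

Write h = H − f = f²/(N·c). The thin-lens limits are Dn = s·h/(h + (s−f)) and Df = s·h/(h − (s−f)), so DoF = Df − Dn = 2·s·(s−f)·h / (h² − (s−f)²).
That is a quadratic in h: DoF·h² − 2·s·(s−f)·h − DoF·(s−f)² = 0 ⇒ h = (s−f)·(s + √(s² + DoF²)) / DoF = 2877 × (2900 + √(2900² + 972²)) / 972 = 2877 × (2900 + 3058.56) / 972 ≈ 17637 mm.
Then N = f²/(c·h) = 23² / (0.015 × 17637) = 529 / 264.55 ≈ 2.00.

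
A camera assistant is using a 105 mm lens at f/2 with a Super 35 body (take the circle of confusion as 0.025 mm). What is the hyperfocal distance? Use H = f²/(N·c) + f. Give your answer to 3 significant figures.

Hyperfocal distance H = f²/(N·c) + f = 105²/(2 × 0.025) + 105 = 11025/0.05 + 105 ≈ 220605.0 mm ≈ 221 m.

221 m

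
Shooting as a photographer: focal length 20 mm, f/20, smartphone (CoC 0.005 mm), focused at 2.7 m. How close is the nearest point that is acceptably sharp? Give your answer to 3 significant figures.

1.62 m

Hyperfocal distance H = f²/(N·c) + f = 20²/(20 × 0.005) + 20 = 400/0.1 + 20 ≈ 4020.0 mm ≈ 4.020 m.
Near limit Dn = s·(H − f)/(H + s − 2f) = 2700 × (4020.0 − 20) / (4020.0 + 2700 − 2 × 20) = 2700 × 4000.0 / 6680.0 ≈ 1616.8 mm ≈ 1.62 m.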